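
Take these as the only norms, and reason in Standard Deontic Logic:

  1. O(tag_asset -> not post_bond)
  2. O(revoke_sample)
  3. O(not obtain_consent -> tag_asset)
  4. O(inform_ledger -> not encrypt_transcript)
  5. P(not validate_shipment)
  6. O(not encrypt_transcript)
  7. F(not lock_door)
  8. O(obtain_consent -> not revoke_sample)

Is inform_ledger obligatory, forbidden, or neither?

Neither

Premise 4 is O(inform_ledger -> not encrypt_transcript); even if O(not encrypt_transcript) held, inferring O(inform_ledger) would be affirming the consequent — invalid.
No premise or chain of K-axiom applications forces O(inform_ledger), and none forces O(not inform_ledger). So inform_ledger is neither obligatory nor forbidden under these norms.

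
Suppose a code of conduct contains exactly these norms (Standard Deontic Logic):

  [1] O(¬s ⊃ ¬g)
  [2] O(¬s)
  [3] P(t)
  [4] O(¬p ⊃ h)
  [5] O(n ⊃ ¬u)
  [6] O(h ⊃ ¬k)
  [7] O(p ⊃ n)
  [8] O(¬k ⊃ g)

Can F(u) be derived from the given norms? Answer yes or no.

Yes

Premise 2 states O(¬s) outright.
Premise 1 is O(¬s ⊃ ¬g); since O(¬s), deontic closure gives O(¬g).
The contrapositive of premise 8 (O(¬k ⊃ g)) is O(¬g ⊃ k), and O(¬g) is already established, so O(k).
Premise 6 is O(h ⊃ ¬k); contrapositively O(k ⊃ ¬h). Since O(k) holds, K gives O(¬h).
Premise 4 is O(¬p ⊃ h); contrapositively O(¬h ⊃ p). Since O(¬h) holds, K gives O(p).
With premise 7, O(p ⊃ n), the K-axiom yields O(n).
Premise 5 is O(n ⊃ ¬u); since O(n), deontic closure gives O(¬u).
Premise 3 does not contribute to this derivation.
So O(¬u) holds, i.e. F(u). The claim follows.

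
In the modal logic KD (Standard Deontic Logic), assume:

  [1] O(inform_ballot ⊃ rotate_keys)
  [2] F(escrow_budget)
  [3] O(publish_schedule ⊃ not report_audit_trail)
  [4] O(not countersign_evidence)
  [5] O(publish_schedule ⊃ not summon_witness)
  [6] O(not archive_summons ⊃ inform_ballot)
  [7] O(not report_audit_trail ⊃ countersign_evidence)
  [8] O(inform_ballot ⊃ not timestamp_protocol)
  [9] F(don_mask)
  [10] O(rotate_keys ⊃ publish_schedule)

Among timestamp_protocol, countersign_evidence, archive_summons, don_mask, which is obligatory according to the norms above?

archive_summons

Premise 4 states O(not countersign_evidence) outright.
Premise 7 is O(not report_audit_trail ⊃ countersign_evidence); contrapositively O(not countersign_evidence ⊃ report_audit_trail). Since O(not countersign_evidence) holds, K gives O(report_audit_trail).
Premise 3 is O(publish_schedule ⊃ not report_audit_trail); contrapositively O(report_audit_trail ⊃ not publish_schedule). Since O(report_audit_trail) holds, K gives O(not publish_schedule).
The contrapositive of premise 10 (O(rotate_keys ⊃ publish_schedule)) is O(not publish_schedule ⊃ not rotate_keys), and O(not publish_schedule) is already established, so O(not rotate_keys).
Premise 1 is O(inform_ballot ⊃ rotate_keys); contrapositively O(not rotate_keys ⊃ not inform_ballot). Since O(not rotate_keys) holds, K gives O(not inform_ballot).
Premise 6, O(not archive_summons ⊃ inform_ballot), contraposes to O(not inform_ballot ⊃ archive_summons); with O(not inform_ballot) we get O(archive_summons).
So O(archive_summons) holds — archive_summons is obligatory. None of the other listed options is made obligatory by any chain of premises.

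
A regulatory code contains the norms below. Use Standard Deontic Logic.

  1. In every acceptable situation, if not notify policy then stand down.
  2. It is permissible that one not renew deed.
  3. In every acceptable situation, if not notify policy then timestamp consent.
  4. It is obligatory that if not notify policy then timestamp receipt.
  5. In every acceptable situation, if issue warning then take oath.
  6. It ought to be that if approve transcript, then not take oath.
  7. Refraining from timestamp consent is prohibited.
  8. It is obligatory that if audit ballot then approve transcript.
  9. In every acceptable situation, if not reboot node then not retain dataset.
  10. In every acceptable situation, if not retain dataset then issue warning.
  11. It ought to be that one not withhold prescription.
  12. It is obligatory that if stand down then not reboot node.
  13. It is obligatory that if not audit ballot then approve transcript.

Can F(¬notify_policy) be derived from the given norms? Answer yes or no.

Yes

By case analysis on audit_ballot: premise 8 gives O(audit_ballot → approve_transcript) and premise 13 gives O(¬audit_ballot → approve_transcript), so O(approve_transcript) either way.
With premise 6, O(approve_transcript → ¬take_oath), the K-axiom yields O(¬take_oath).
Premise 5 is O(issue_warning → take_oath); contrapositively O(¬take_oath → ¬issue_warning). Since O(¬take_oath) holds, K gives O(¬issue_warning).
Premise 10 is O(¬retain_dataset → issue_warning); contrapositively O(¬issue_warning → retain_dataset). Since O(¬issue_warning) holds, K gives O(retain_dataset).
The contrapositive of premise 9 (O(¬reboot_node → ¬retain_dataset)) is O(retain_dataset → reboot_node), and O(retain_dataset) is already established, so O(reboot_node).
Premise 12, O(stand_down → ¬reboot_node), contraposes to O(reboot_node → ¬stand_down); with O(reboot_node) we get O(¬stand_down).
The contrapositive of premise 1 (O(¬notify_policy → stand_down)) is O(¬stand_down → notify_policy), and O(¬stand_down) is already established, so O(notify_policy).
Premises 2, 3, 4, 7, 11 do not contribute to this derivation.
So O(notify_policy) holds, i.e. F(¬notify_policy). The claim follows.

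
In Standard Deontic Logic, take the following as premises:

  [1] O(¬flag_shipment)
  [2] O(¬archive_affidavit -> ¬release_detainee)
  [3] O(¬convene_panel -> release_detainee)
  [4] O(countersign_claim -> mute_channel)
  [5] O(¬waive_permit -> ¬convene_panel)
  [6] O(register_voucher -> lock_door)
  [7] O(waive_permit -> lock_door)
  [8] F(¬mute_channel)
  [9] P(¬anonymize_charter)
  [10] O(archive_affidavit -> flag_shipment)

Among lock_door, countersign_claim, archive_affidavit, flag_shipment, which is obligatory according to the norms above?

Premise 1 gives O(¬flag_shipment).
Premise 10 is O(archive_affidavit -> flag_shipment); contrapositively O(¬flag_shipment -> ¬archive_affidavit). Since O(¬flag_shipment) holds, K gives O(¬archive_affidavit).
With premise 2, O(¬archive_affidavit -> ¬release_detainee), the K-axiom yields O(¬release_detainee).
Premise 3 is O(¬convene_panel -> release_detainee); contrapositively O(¬release_detainee -> convene_panel). Since O(¬release_detainee) holds, K gives O(convene_panel).
Premise 5 is O(¬waive_permit -> ¬convene_panel); contrapositively O(convene_panel -> waive_permit). Since O(convene_panel) holds, K gives O(waive_permit).
Premise 7 is O(waive_permit -> lock_door); since O(waive_permit), deontic closure gives O(lock_door).
So O(lock_door) holds — lock_door is obligatory. None of the other listed options is made obligatory by any chain of premises.

lock_door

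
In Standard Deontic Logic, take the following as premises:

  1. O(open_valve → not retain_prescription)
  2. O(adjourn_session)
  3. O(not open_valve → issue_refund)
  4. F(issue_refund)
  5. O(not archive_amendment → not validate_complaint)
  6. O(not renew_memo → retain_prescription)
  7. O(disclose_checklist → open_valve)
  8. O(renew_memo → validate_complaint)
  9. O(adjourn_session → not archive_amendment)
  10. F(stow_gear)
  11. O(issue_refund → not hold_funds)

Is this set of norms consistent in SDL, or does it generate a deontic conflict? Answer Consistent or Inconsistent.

Inconsistent

Premise 4 is F(issue_refund), i.e. O(not issue_refund).
Premise 3, O(not open_valve → issue_refund), contraposes to O(not issue_refund → open_valve); with O(not issue_refund) we get O(open_valve).
Premise 1 is O(open_valve → not retain_prescription); since O(open_valve), deontic closure gives O(not retain_prescription).
Premise 6, O(not renew_memo → retain_prescription), contraposes to O(not retain_prescription → renew_memo); with O(not retain_prescription) we get O(renew_memo).
Applying K to premise 8 (O(renew_memo → validate_complaint)) and O(renew_memo) yields O(validate_complaint).
The contrapositive of premise 5 (O(not archive_amendment → not validate_complaint)) is O(validate_complaint → archive_amendment), and O(validate_complaint) is already established, so O(archive_amendment).
Premise 9 is O(adjourn_session → not archive_amendment); contrapositively O(archive_amendment → not adjourn_session). Since O(archive_amendment) holds, K gives O(not adjourn_session).
However, premise 2 gives O(adjourn_session).
We now have both O(not adjourn_session) and O(adjourn_session) — adjourn_session is simultaneously obligatory and forbidden, violating the D-axiom.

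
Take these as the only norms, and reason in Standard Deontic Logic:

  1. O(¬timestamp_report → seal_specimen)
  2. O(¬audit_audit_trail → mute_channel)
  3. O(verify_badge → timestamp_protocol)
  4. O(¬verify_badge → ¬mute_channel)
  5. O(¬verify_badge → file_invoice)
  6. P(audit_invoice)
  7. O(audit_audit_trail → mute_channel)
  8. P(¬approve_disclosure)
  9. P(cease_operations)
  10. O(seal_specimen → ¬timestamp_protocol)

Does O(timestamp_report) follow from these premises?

Yes

Premises 7 and 2 cover both cases: O(audit_audit_trail → mute_channel) and O(¬audit_audit_trail → mute_channel). Since audit_audit_trail ∨ ¬audit_audit_trail is a tautology, O(mute_channel) follows.
Premise 4 is O(¬verify_badge → ¬mute_channel); contrapositively O(mute_channel → verify_badge). Since O(mute_channel) holds, K gives O(verify_badge).
From O(verify_badge) and premise 3, O(verify_badge → timestamp_protocol), we obtain O(timestamp_protocol).
Premise 10 is O(seal_specimen → ¬timestamp_protocol); contrapositively O(timestamp_protocol → ¬seal_specimen). Since O(timestamp_protocol) holds, K gives O(¬seal_specimen).
Premise 1 is O(¬timestamp_report → seal_specimen); contrapositively O(¬seal_specimen → timestamp_report). Since O(¬seal_specimen) holds, K gives O(timestamp_report).
Premises 5, 6, 8, 9 do not contribute to this derivation.
So O(timestamp_report) follows.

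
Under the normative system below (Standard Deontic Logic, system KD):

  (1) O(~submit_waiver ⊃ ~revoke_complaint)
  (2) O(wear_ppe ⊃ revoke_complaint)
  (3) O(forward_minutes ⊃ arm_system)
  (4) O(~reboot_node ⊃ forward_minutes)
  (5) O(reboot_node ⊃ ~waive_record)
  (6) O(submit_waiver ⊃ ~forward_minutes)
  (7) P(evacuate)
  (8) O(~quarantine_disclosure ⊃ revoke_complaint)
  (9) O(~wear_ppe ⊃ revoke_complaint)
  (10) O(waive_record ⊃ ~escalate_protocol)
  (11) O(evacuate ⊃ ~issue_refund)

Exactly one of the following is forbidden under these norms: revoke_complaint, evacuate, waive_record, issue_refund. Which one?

By case analysis on ~wear_ppe: premise 9 gives O(~wear_ppe ⊃ revoke_complaint) and premise 2 gives O(wear_ppe ⊃ revoke_complaint), so O(revoke_complaint) either way.
The contrapositive of premise 1 (O(~submit_waiver ⊃ ~revoke_complaint)) is O(revoke_complaint ⊃ submit_waiver), and O(revoke_complaint) is already established, so O(submit_waiver).
From O(submit_waiver) and premise 6, O(submit_waiver ⊃ ~forward_minutes), we obtain O(~forward_minutes).
Premise 4, O(~reboot_node ⊃ forward_minutes), contraposes to O(~forward_minutes ⊃ reboot_node); with O(~forward_minutes) we get O(reboot_node).
From O(reboot_node) and premise 5, O(reboot_node ⊃ ~waive_record), we obtain O(~waive_record).
So O(~waive_record) holds, i.e. waive_record is forbidden. None of the other listed options is forbidden under the premises.

waive_record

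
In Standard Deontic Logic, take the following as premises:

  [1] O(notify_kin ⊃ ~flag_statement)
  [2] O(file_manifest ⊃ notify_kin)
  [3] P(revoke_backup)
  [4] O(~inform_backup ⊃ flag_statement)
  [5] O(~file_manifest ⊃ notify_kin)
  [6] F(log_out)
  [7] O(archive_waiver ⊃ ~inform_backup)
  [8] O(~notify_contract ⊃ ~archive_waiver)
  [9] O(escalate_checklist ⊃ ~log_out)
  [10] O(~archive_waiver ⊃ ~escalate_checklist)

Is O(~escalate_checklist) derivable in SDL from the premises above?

Yes

Premises 5 and 2 cover both cases: O(~file_manifest ⊃ notify_kin) and O(file_manifest ⊃ notify_kin). Since ~file_manifest ∨ file_manifest is a tautology, O(notify_kin) follows.
Applying K to premise 1 (O(notify_kin ⊃ ~flag_statement)) and O(notify_kin) yields O(~flag_statement).
The contrapositive of premise 4 (O(~inform_backup ⊃ flag_statement)) is O(~flag_statement ⊃ inform_backup), and O(~flag_statement) is already established, so O(inform_backup).
Premise 7, O(archive_waiver ⊃ ~inform_backup), contraposes to O(inform_backup ⊃ ~archive_waiver); with O(inform_backup) we get O(~archive_waiver).
With premise 10, O(~archive_waiver ⊃ ~escalate_checklist), the K-axiom yields O(~escalate_checklist).
Premises 3, 6, 8, 9 do not contribute to this derivation.
So O(~escalate_checklist) follows.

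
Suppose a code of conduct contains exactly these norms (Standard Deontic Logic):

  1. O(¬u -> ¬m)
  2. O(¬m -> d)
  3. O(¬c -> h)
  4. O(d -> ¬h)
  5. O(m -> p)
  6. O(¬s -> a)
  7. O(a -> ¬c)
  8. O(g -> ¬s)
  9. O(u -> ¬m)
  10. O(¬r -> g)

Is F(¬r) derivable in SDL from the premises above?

Premises 1 and 9 cover both cases: O(¬u -> ¬m) and O(u -> ¬m). Since ¬u ∨ u is a tautology, O(¬m) follows.
Premise 2 is O(¬m -> d); since O(¬m), deontic closure gives O(d).
Premise 4 is O(d -> ¬h); since O(d), deontic closure gives O(¬h).
The contrapositive of premise 3 (O(¬c -> h)) is O(¬h -> c), and O(¬h) is already established, so O(c).
Premise 7 is O(a -> ¬c); contrapositively O(c -> ¬a). Since O(c) holds, K gives O(¬a).
The contrapositive of premise 6 (O(¬s -> a)) is O(¬a -> s), and O(¬a) is already established, so O(s).
The contrapositive of premise 8 (O(g -> ¬s)) is O(s -> ¬g), and O(s) is already established, so O(¬g).
Premise 10 is O(¬r -> g); contrapositively O(¬g -> r). Since O(¬g) holds, K gives O(r).
Premise 5 does not contribute to this derivation.
So O(r) holds, i.e. F(¬r). The claim follows.

Yes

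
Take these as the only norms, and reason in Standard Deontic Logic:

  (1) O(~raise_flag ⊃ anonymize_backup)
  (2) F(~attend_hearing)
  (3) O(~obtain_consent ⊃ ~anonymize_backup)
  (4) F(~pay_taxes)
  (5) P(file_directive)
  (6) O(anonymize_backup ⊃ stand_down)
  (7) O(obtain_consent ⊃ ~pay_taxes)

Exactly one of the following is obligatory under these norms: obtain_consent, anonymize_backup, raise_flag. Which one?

raise_flag

F(~pay_taxes) at premise 4 means O(pay_taxes).
Premise 7 is O(obtain_consent ⊃ ~pay_taxes); contrapositively O(pay_taxes ⊃ ~obtain_consent). Since O(pay_taxes) holds, K gives O(~obtain_consent).
Premise 3 is O(~obtain_consent ⊃ ~anonymize_backup); since O(~obtain_consent), deontic closure gives O(~anonymize_backup).
Premise 1, O(~raise_flag ⊃ anonymize_backup), contraposes to O(~anonymize_backup ⊃ raise_flag); with O(~anonymize_backup) we get O(raise_flag).
So O(raise_flag) holds — raise_flag is obligatory. None of the other listed options is made obligatory by any chain of premises.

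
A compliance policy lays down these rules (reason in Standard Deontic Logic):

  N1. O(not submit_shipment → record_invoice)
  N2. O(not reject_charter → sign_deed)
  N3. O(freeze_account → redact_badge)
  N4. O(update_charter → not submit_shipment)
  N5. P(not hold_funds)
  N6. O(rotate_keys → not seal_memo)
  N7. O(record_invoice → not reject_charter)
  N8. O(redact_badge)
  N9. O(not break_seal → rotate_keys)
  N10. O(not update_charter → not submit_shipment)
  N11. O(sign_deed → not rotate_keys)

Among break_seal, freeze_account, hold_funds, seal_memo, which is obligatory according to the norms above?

break_seal

Premises 4 and 10 are O(update_charter → not submit_shipment) and O(not update_charter → not submit_shipment); every ideal world satisfies update_charter or not update_charter, so in either case not submit_shipment holds — hence O(not submit_shipment).
With premise 1, O(not submit_shipment → record_invoice), the K-axiom yields O(record_invoice).
Applying K to premise 7 (O(record_invoice → not reject_charter)) and O(record_invoice) yields O(not reject_charter).
With premise 2, O(not reject_charter → sign_deed), the K-axiom yields O(sign_deed).
Applying K to premise 11 (O(sign_deed → not rotate_keys)) and O(sign_deed) yields O(not rotate_keys).
The contrapositive of premise 9 (O(not break_seal → rotate_keys)) is O(not rotate_keys → break_seal), and O(not rotate_keys) is already established, so O(break_seal).
So O(break_seal) holds — break_seal is obligatory. None of the other listed options is made obligatory by any chain of premises.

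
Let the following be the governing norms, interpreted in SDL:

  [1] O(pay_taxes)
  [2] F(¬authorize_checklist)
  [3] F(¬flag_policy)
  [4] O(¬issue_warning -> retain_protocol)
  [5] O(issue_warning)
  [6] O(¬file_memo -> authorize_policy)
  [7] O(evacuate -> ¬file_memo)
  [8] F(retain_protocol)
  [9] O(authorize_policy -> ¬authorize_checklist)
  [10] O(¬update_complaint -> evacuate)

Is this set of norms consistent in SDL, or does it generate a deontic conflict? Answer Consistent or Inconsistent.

Consistent

Premise 4 is O(¬issue_warning -> retain_protocol), but O(¬issue_warning) is not derivable from the premises, so it does not yield O(retain_protocol).
So O(retain_protocol) is not derivable, and the apparent clash with O(¬retain_protocol) does not arise.
A world satisfying every obligation exists (e.g. authorize_checklist=true, authorize_policy=false, evacuate=false, file_memo=true, flag_policy=true, issue_warning=true, pay_taxes=true, retain_protocol=false, update_complaint=true); no atom is both obligatory and forbidden, so the set is consistent.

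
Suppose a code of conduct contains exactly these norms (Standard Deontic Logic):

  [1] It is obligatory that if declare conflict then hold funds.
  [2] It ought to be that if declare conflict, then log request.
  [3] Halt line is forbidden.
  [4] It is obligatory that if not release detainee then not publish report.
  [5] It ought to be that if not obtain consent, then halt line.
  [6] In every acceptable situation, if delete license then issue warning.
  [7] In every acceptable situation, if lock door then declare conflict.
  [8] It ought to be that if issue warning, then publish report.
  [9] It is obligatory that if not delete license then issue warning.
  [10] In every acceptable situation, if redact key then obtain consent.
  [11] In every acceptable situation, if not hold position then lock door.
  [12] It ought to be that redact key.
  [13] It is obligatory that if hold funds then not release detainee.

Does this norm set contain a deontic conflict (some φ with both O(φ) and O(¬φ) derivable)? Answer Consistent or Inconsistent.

Consistent

Premise 5 is O(¬obtain_consent → halt_line), but O(¬obtain_consent) is not derivable from the premises, so it does not yield O(halt_line).
So O(halt_line) is not derivable, and the apparent clash with O(¬halt_line) does not arise.
A world satisfying every obligation exists (e.g. declare_conflict=false, delete_license=false, halt_line=false, hold_funds=false, hold_position=true, issue_warning=true, lock_door=false, log_request=false, obtain_consent=true, publish_report=true, redact_key=true, release_detainee=true); no atom is both obligatory and forbidden, so the set is consistent.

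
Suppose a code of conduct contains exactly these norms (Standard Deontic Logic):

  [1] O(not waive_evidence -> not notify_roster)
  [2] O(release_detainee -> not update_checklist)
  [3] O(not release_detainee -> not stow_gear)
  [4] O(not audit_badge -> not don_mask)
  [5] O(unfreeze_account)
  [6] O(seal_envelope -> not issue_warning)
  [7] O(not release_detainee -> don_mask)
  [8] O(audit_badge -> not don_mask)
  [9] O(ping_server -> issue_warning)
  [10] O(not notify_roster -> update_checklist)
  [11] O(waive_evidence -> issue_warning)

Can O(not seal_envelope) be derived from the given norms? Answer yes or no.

By case analysis on not audit_badge: premise 4 gives O(not audit_badge -> not don_mask) and premise 8 gives O(audit_badge -> not don_mask), so O(not don_mask) either way.
Premise 7, O(not release_detainee -> don_mask), contraposes to O(not don_mask -> release_detainee); with O(not don_mask) we get O(release_detainee).
Premise 2 is O(release_detainee -> not update_checklist); since O(release_detainee), deontic closure gives O(not update_checklist).
The contrapositive of premise 10 (O(not notify_roster -> update_checklist)) is O(not update_checklist -> notify_roster), and O(not update_checklist) is already established, so O(notify_roster).
Premise 1, O(not waive_evidence -> not notify_roster), contraposes to O(notify_roster -> waive_evidence); with O(notify_roster) we get O(waive_evidence).
With premise 11, O(waive_evidence -> issue_warning), the K-axiom yields O(issue_warning).
Premise 6 is O(seal_envelope -> not issue_warning); contrapositively O(issue_warning -> not seal_envelope). Since O(issue_warning) holds, K gives O(not seal_envelope).
Premises 3, 5, 9 do not contribute to this derivation.
So O(not seal_envelope) follows.

Yes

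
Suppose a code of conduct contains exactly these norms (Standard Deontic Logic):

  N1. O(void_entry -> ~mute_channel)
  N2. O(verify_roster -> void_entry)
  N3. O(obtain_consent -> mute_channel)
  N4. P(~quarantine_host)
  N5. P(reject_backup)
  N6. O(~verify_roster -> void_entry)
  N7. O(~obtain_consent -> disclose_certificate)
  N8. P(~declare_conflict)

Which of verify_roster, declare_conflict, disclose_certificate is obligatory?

disclose_certificate

Premises 2 and 6 are O(verify_roster -> void_entry) and O(~verify_roster -> void_entry); every ideal world satisfies verify_roster or ~verify_roster, so in either case void_entry holds — hence O(void_entry).
Applying K to premise 1 (O(void_entry -> ~mute_channel)) and O(void_entry) yields O(~mute_channel).
The contrapositive of premise 3 (O(obtain_consent -> mute_channel)) is O(~mute_channel -> ~obtain_consent), and O(~mute_channel) is already established, so O(~obtain_consent).
Applying K to premise 7 (O(~obtain_consent -> disclose_certificate)) and O(~obtain_consent) yields O(disclose_certificate).
So O(disclose_certificate) holds — disclose_certificate is obligatory. None of the other listed options is made obligatory by any chain of premises.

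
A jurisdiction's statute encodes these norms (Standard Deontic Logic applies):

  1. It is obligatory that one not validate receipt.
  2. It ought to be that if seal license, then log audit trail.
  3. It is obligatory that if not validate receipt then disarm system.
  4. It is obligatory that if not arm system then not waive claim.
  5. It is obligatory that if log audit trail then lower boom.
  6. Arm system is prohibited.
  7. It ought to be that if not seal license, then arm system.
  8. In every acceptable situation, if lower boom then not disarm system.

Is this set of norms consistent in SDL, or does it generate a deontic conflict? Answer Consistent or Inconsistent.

Premise 1 states O(¬validate_receipt) outright.
From O(¬validate_receipt) and premise 3, O(¬validate_receipt → disarm_system), we obtain O(disarm_system).
Premise 8 is O(lower_boom → ¬disarm_system); contrapositively O(disarm_system → ¬lower_boom). Since O(disarm_system) holds, K gives O(¬lower_boom).
The contrapositive of premise 5 (O(log_audit_trail → lower_boom)) is O(¬lower_boom → ¬log_audit_trail), and O(¬lower_boom) is already established, so O(¬log_audit_trail).
The contrapositive of premise 2 (O(seal_license → log_audit_trail)) is O(¬log_audit_trail → ¬seal_license), and O(¬log_audit_trail) is already established, so O(¬seal_license).
Applying K to premise 7 (O(¬seal_license → arm_system)) and O(¬seal_license) yields O(arm_system).
But premise 6, F(arm_system), means O(¬arm_system).
We now have both O(arm_system) and O(¬arm_system) — arm_system is simultaneously obligatory and forbidden, violating the D-axiom.

Inconsistent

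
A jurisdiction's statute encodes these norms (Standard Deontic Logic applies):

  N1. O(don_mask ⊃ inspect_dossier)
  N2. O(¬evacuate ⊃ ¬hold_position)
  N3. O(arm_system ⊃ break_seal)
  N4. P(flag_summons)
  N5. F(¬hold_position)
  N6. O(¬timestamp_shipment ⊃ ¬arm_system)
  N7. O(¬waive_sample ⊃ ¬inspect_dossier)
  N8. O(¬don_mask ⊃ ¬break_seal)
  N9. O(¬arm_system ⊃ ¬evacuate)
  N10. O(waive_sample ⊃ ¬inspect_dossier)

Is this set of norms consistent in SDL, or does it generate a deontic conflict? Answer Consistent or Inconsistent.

Premises 7 and 10 are O(¬waive_sample ⊃ ¬inspect_dossier) and O(waive_sample ⊃ ¬inspect_dossier); every ideal world satisfies ¬waive_sample or waive_sample, so in either case ¬inspect_dossier holds — hence O(¬inspect_dossier).
Premise 1 is O(don_mask ⊃ inspect_dossier); contrapositively O(¬inspect_dossier ⊃ ¬don_mask). Since O(¬inspect_dossier) holds, K gives O(¬don_mask).
With premise 8, O(¬don_mask ⊃ ¬break_seal), the K-axiom yields O(¬break_seal).
Premise 3, O(arm_system ⊃ break_seal), contraposes to O(¬break_seal ⊃ ¬arm_system); with O(¬break_seal) we get O(¬arm_system).
Applying K to premise 9 (O(¬arm_system ⊃ ¬evacuate)) and O(¬arm_system) yields O(¬evacuate).
With premise 2, O(¬evacuate ⊃ ¬hold_position), the K-axiom yields O(¬hold_position).
But premise 5, F(¬hold_position), means O(hold_position).
We now have both O(¬hold_position) and O(hold_position) — hold_position is simultaneously obligatory and forbidden, violating the D-axiom.

Inconsistent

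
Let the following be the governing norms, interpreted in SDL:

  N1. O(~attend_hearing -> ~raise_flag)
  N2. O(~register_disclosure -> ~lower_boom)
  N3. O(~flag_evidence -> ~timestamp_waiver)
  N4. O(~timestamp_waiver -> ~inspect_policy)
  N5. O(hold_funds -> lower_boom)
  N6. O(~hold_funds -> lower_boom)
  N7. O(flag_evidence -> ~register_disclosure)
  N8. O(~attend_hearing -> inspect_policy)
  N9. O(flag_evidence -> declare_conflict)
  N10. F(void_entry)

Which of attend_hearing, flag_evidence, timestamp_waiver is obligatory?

Premises 6 and 5 are O(~hold_funds -> lower_boom) and O(hold_funds -> lower_boom); every ideal world satisfies ~hold_funds or hold_funds, so in either case lower_boom holds — hence O(lower_boom).
Premise 2, O(~register_disclosure -> ~lower_boom), contraposes to O(lower_boom -> register_disclosure); with O(lower_boom) we get O(register_disclosure).
Premise 7, O(flag_evidence -> ~register_disclosure), contraposes to O(register_disclosure -> ~flag_evidence); with O(register_disclosure) we get O(~flag_evidence).
With premise 3, O(~flag_evidence -> ~timestamp_waiver), the K-axiom yields O(~timestamp_waiver).
From O(~timestamp_waiver) and premise 4, O(~timestamp_waiver -> ~inspect_policy), we obtain O(~inspect_policy).
Premise 8 is O(~attend_hearing -> inspect_policy); contrapositively O(~inspect_policy -> attend_hearing). Since O(~inspect_policy) holds, K gives O(attend_hearing).
So O(attend_hearing) holds — attend_hearing is obligatory. None of the other listed options is made obligatory by any chain of premises.

attend_hearing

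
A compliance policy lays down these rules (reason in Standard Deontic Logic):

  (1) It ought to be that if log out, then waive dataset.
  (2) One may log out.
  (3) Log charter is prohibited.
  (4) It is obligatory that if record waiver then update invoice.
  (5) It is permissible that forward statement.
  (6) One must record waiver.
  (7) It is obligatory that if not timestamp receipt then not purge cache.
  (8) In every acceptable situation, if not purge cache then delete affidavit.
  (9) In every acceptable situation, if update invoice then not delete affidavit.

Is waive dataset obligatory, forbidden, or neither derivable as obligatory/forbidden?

Neither

Premise 1 is O(log_out → waive_dataset), but O(log_out) is not derivable from the premises (the permission P(log_out) asserts only ¬O(¬log_out), not O(log_out)), so it does not yield O(waive_dataset).
No premise or chain of K-axiom applications forces O(waive_dataset), and none forces O(¬waive_dataset). So waive_dataset is neither obligatory nor forbidden under these norms.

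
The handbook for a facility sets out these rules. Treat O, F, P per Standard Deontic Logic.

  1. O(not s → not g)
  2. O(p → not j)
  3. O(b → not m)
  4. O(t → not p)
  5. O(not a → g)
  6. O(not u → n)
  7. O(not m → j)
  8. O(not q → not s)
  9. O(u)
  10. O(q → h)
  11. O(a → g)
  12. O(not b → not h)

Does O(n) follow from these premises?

Premise 6 is O(not u → n), but O(not u) is not derivable from the premises, so it does not yield O(n).
No other premise forces O(n). An ideal world satisfying every premise can still have n false, so O(n) is not derivable.

No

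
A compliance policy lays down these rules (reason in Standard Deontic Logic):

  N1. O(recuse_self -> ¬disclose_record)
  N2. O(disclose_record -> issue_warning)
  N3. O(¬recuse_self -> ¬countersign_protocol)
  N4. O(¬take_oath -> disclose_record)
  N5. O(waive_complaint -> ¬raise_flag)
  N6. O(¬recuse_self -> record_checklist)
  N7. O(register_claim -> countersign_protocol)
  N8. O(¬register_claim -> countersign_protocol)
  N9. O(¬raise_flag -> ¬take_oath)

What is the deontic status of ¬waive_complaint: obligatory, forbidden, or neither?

By case analysis on register_claim: premise 7 gives O(register_claim -> countersign_protocol) and premise 8 gives O(¬register_claim -> countersign_protocol), so O(countersign_protocol) either way.
The contrapositive of premise 3 (O(¬recuse_self -> ¬countersign_protocol)) is O(countersign_protocol -> recuse_self), and O(countersign_protocol) is already established, so O(recuse_self).
From O(recuse_self) and premise 1, O(recuse_self -> ¬disclose_record), we obtain O(¬disclose_record).
Premise 4, O(¬take_oath -> disclose_record), contraposes to O(¬disclose_record -> take_oath); with O(¬disclose_record) we get O(take_oath).
The contrapositive of premise 9 (O(¬raise_flag -> ¬take_oath)) is O(take_oath -> raise_flag), and O(take_oath) is already established, so O(raise_flag).
Premise 5 is O(waive_complaint -> ¬raise_flag); contrapositively O(raise_flag -> ¬waive_complaint). Since O(raise_flag) holds, K gives O(¬waive_complaint).
Premises 2, 6 do not contribute to this derivation.
Hence ¬waive_complaint is obligatory.

Obligatory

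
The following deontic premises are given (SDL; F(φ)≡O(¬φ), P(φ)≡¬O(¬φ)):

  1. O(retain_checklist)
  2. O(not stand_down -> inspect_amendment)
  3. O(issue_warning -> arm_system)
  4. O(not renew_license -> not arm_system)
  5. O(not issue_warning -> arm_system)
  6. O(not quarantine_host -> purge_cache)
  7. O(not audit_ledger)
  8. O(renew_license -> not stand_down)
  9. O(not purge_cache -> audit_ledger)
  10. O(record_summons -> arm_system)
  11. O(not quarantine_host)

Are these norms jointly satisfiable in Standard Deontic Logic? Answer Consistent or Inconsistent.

Consistent

Premise 9 is O(not purge_cache -> audit_ledger), but O(not purge_cache) is not derivable from the premises, so it does not yield O(audit_ledger).
So O(audit_ledger) is not derivable, and the apparent clash with O(not audit_ledger) does not arise.
A world satisfying every obligation exists (e.g. arm_system=true, audit_ledger=false, inspect_amendment=true, issue_warning=false, purge_cache=true, quarantine_host=false, record_summons=false, renew_license=true, retain_checklist=true, stand_down=false); no atom is both obligatory and forbidden, so the set is consistent.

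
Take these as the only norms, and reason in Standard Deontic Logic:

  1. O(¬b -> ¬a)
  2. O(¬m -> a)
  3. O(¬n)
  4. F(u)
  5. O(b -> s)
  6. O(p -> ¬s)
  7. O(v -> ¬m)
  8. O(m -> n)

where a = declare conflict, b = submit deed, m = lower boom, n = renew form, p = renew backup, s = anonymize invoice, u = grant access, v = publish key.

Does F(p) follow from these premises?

Yes

Premise 3 gives O(¬n).
Premise 8, O(m -> n), contraposes to O(¬n -> ¬m); with O(¬n) we get O(¬m).
Applying K to premise 2 (O(¬m -> a)) and O(¬m) yields O(a).
The contrapositive of premise 1 (O(¬b -> ¬a)) is O(a -> b), and O(a) is already established, so O(b).
Applying K to premise 5 (O(b -> s)) and O(b) yields O(s).
Premise 6 is O(p -> ¬s); contrapositively O(s -> ¬p). Since O(s) holds, K gives O(¬p).
Premises 4, 7 do not contribute to this derivation.
So O(¬p) holds, i.e. F(p). The claim follows.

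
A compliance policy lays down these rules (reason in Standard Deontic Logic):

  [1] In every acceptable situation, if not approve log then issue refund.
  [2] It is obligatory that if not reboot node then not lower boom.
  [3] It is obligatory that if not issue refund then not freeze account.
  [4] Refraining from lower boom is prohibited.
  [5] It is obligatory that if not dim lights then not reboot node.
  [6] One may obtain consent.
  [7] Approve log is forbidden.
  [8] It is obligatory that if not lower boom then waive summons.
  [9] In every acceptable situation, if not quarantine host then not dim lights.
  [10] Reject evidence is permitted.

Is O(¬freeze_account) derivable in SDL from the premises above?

No

Premise 3 is O(¬issue_refund → ¬freeze_account), but O(¬issue_refund) is not derivable from the premises, so it does not yield O(¬freeze_account).
No other premise forces O(¬freeze_account). An ideal world satisfying every premise can still have ¬freeze_account false, so O(¬freeze_account) is not derivable.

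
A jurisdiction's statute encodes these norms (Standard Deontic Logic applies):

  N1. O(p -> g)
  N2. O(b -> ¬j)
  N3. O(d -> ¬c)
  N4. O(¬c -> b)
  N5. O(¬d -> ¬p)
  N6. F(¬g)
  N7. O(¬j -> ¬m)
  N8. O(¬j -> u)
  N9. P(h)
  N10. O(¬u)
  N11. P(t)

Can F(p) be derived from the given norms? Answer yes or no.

Yes

Premise 10 gives O(¬u).
Premise 8, O(¬j -> u), contraposes to O(¬u -> j); with O(¬u) we get O(j).
The contrapositive of premise 2 (O(b -> ¬j)) is O(j -> ¬b), and O(j) is already established, so O(¬b).
Premise 4, O(¬c -> b), contraposes to O(¬b -> c); with O(¬b) we get O(c).
The contrapositive of premise 3 (O(d -> ¬c)) is O(c -> ¬d), and O(c) is already established, so O(¬d).
Applying K to premise 5 (O(¬d -> ¬p)) and O(¬d) yields O(¬p).
Premises 1, 6, 7, 9, 11 do not contribute to this derivation.
So O(¬p) holds, i.e. F(p). The claim follows.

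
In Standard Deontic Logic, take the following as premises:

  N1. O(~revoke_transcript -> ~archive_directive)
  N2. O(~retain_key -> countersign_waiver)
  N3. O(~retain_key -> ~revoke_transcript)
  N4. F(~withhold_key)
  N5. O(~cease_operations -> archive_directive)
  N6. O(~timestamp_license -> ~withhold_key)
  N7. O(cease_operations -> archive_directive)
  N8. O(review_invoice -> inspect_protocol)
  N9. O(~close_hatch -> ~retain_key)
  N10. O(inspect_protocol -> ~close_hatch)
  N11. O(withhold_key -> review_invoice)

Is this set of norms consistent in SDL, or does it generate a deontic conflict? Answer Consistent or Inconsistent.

Inconsistent

By case analysis on cease_operations: premise 7 gives O(cease_operations -> archive_directive) and premise 5 gives O(~cease_operations -> archive_directive), so O(archive_directive) either way.
The contrapositive of premise 1 (O(~revoke_transcript -> ~archive_directive)) is O(archive_directive -> revoke_transcript), and O(archive_directive) is already established, so O(revoke_transcript).
Premise 3, O(~retain_key -> ~revoke_transcript), contraposes to O(revoke_transcript -> retain_key); with O(revoke_transcript) we get O(retain_key).
Premise 9, O(~close_hatch -> ~retain_key), contraposes to O(retain_key -> close_hatch); with O(retain_key) we get O(close_hatch).
Premise 10 is O(inspect_protocol -> ~close_hatch); contrapositively O(close_hatch -> ~inspect_protocol). Since O(close_hatch) holds, K gives O(~inspect_protocol).
Premise 8 is O(review_invoice -> inspect_protocol); contrapositively O(~inspect_protocol -> ~review_invoice). Since O(~inspect_protocol) holds, K gives O(~review_invoice).
Premise 11, O(withhold_key -> review_invoice), contraposes to O(~review_invoice -> ~withhold_key); with O(~review_invoice) we get O(~withhold_key).
But premise 4, F(~withhold_key), means O(withhold_key).
We now have both O(~withhold_key) and O(withhold_key) — withhold_key is simultaneously obligatory and forbidden, violating the D-axiom.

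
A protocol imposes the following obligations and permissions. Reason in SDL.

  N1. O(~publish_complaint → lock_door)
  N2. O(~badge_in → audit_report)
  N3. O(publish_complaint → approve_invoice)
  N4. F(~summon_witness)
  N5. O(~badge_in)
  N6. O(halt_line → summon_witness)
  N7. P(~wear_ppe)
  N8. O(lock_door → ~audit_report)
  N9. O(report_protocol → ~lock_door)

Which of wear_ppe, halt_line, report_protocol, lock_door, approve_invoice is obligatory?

approve_invoice

Premise 5 gives O(~badge_in).
With premise 2, O(~badge_in → audit_report), the K-axiom yields O(audit_report).
Premise 8 is O(lock_door → ~audit_report); contrapositively O(audit_report → ~lock_door). Since O(audit_report) holds, K gives O(~lock_door).
The contrapositive of premise 1 (O(~publish_complaint → lock_door)) is O(~lock_door → publish_complaint), and O(~lock_door) is already established, so O(publish_complaint).
With premise 3, O(publish_complaint → approve_invoice), the K-axiom yields O(approve_invoice).
So O(approve_invoice) holds — approve_invoice is obligatory. None of the other listed options is made obligatory by any chain of premises.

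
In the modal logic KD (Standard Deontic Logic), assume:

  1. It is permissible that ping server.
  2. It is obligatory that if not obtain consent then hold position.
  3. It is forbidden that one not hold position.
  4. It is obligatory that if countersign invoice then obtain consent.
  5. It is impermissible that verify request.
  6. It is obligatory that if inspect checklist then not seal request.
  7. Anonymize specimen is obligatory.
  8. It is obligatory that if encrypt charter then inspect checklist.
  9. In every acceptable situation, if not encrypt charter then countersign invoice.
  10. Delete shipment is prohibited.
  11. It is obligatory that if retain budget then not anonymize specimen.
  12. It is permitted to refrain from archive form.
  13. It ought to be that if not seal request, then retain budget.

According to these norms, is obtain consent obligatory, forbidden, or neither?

Obligatory

From premise 7 we have O(anonymize_specimen).
Premise 11 is O(retain_budget → ¬anonymize_specimen); contrapositively O(anonymize_specimen → ¬retain_budget). Since O(anonymize_specimen) holds, K gives O(¬retain_budget).
The contrapositive of premise 13 (O(¬seal_request → retain_budget)) is O(¬retain_budget → seal_request), and O(¬retain_budget) is already established, so O(seal_request).
The contrapositive of premise 6 (O(inspect_checklist → ¬seal_request)) is O(seal_request → ¬inspect_checklist), and O(seal_request) is already established, so O(¬inspect_checklist).
Premise 8, O(encrypt_charter → inspect_checklist), contraposes to O(¬inspect_checklist → ¬encrypt_charter); with O(¬inspect_checklist) we get O(¬encrypt_charter).
With premise 9, O(¬encrypt_charter → countersign_invoice), the K-axiom yields O(countersign_invoice).
From O(countersign_invoice) and premise 4, O(countersign_invoice → obtain_consent), we obtain O(obtain_consent).
Premises 1, 2, 3, 5, 10, 12 do not contribute to this derivation.
Hence obtain_consent is obligatory.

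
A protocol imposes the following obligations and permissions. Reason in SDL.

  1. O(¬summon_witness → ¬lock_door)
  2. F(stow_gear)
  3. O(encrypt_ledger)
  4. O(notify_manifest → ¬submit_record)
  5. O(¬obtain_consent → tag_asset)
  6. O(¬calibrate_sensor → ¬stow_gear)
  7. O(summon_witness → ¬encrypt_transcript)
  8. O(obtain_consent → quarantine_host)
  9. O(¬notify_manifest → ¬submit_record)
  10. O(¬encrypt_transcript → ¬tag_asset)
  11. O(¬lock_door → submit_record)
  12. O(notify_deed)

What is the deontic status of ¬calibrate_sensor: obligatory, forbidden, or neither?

Premise 6 is O(¬calibrate_sensor → ¬stow_gear); even if O(¬stow_gear) held, inferring O(¬calibrate_sensor) would be affirming the consequent — invalid.
No premise or chain of K-axiom applications forces O(¬calibrate_sensor), and none forces O(calibrate_sensor). So ¬calibrate_sensor is neither obligatory nor forbidden under these norms.

Neither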